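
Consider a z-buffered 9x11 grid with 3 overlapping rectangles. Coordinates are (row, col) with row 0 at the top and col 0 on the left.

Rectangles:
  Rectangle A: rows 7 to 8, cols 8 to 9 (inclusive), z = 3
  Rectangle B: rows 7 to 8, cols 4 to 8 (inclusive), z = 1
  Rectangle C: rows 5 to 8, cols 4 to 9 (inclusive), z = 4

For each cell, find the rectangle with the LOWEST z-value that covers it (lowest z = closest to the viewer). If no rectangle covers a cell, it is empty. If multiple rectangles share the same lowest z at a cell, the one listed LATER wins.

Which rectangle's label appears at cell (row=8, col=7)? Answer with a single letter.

Check cell (8,7):
  A: rows 7-8 cols 8-9 -> outside (col miss)
  B: rows 7-8 cols 4-8 z=1 -> covers; best now B (z=1)
  C: rows 5-8 cols 4-9 z=4 -> covers; best now B (z=1)
Winner: B at z=1

Answer: B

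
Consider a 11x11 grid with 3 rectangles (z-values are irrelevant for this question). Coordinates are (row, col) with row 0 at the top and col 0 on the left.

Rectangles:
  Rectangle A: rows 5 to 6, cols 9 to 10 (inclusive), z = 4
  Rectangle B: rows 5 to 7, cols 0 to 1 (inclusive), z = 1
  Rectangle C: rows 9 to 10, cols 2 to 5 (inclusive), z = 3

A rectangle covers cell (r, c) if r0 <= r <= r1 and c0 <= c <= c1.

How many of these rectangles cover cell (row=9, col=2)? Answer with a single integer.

Answer: 1

Derivation:
Check cell (9,2):
  A: rows 5-6 cols 9-10 -> outside (row miss)
  B: rows 5-7 cols 0-1 -> outside (row miss)
  C: rows 9-10 cols 2-5 -> covers
Count covering = 1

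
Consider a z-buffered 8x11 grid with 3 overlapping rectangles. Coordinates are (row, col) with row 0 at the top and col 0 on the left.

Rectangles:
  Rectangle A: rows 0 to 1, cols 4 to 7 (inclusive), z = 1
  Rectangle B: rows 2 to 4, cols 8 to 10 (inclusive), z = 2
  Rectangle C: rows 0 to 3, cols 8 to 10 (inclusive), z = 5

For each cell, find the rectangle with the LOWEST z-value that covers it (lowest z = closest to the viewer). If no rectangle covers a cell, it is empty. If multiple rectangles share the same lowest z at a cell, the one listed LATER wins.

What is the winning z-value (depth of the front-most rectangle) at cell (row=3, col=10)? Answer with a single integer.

Check cell (3,10):
  A: rows 0-1 cols 4-7 -> outside (row miss)
  B: rows 2-4 cols 8-10 z=2 -> covers; best now B (z=2)
  C: rows 0-3 cols 8-10 z=5 -> covers; best now B (z=2)
Winner: B at z=2

Answer: 2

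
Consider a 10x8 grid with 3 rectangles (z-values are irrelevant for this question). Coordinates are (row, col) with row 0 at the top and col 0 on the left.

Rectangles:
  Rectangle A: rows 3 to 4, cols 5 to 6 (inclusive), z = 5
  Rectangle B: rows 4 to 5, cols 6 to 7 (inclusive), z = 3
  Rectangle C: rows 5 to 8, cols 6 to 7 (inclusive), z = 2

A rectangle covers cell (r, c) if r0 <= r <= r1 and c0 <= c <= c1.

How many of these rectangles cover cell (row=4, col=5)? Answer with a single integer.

Check cell (4,5):
  A: rows 3-4 cols 5-6 -> covers
  B: rows 4-5 cols 6-7 -> outside (col miss)
  C: rows 5-8 cols 6-7 -> outside (row miss)
Count covering = 1

Answer: 1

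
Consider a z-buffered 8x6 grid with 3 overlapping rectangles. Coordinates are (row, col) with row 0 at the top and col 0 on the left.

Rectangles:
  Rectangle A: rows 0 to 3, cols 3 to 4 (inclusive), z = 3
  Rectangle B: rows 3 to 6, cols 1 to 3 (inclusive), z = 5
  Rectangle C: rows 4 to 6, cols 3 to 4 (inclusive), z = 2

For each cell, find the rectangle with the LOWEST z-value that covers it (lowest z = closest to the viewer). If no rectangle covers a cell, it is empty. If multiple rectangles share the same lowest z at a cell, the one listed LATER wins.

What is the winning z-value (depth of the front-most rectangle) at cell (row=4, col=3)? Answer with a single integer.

Check cell (4,3):
  A: rows 0-3 cols 3-4 -> outside (row miss)
  B: rows 3-6 cols 1-3 z=5 -> covers; best now B (z=5)
  C: rows 4-6 cols 3-4 z=2 -> covers; best now C (z=2)
Winner: C at z=2

Answer: 2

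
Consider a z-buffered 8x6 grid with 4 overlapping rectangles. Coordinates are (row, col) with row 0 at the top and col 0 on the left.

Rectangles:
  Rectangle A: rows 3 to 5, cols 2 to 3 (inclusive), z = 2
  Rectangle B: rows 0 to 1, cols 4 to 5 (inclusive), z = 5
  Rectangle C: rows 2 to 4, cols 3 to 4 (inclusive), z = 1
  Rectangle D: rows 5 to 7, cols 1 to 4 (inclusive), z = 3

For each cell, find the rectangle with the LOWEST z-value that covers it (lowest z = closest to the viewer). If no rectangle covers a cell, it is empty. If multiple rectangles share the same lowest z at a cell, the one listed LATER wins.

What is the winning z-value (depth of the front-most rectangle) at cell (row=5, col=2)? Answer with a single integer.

Answer: 2

Derivation:
Check cell (5,2):
  A: rows 3-5 cols 2-3 z=2 -> covers; best now A (z=2)
  B: rows 0-1 cols 4-5 -> outside (row miss)
  C: rows 2-4 cols 3-4 -> outside (row miss)
  D: rows 5-7 cols 1-4 z=3 -> covers; best now A (z=2)
Winner: A at z=2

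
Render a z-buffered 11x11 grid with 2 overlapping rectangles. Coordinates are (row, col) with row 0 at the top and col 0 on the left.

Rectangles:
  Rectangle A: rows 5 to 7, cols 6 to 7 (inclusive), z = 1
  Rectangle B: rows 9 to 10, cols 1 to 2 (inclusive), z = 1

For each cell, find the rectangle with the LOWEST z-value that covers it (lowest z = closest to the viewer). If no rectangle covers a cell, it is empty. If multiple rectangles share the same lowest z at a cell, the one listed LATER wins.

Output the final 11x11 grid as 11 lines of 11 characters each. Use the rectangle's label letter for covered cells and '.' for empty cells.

...........
...........
...........
...........
...........
......AA...
......AA...
......AA...
...........
.BB........
.BB........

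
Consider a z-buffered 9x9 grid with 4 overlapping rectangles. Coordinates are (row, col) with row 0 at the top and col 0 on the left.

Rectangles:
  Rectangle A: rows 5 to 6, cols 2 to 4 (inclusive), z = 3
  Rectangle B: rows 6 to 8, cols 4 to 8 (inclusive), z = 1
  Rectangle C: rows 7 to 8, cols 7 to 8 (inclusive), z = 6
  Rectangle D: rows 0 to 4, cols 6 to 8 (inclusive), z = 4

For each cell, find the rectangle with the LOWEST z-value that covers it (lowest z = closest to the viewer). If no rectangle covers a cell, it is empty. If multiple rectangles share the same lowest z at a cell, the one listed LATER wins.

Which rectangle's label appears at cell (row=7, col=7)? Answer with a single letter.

Answer: B

Derivation:
Check cell (7,7):
  A: rows 5-6 cols 2-4 -> outside (row miss)
  B: rows 6-8 cols 4-8 z=1 -> covers; best now B (z=1)
  C: rows 7-8 cols 7-8 z=6 -> covers; best now B (z=1)
  D: rows 0-4 cols 6-8 -> outside (row miss)
Winner: B at z=1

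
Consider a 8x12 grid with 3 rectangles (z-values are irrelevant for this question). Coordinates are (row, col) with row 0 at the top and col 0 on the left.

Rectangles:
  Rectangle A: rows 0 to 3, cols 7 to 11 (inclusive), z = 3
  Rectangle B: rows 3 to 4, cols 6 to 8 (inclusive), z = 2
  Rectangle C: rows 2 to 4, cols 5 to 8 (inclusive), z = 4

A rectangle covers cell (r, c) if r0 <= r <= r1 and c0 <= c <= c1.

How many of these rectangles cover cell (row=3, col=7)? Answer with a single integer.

Answer: 3

Derivation:
Check cell (3,7):
  A: rows 0-3 cols 7-11 -> covers
  B: rows 3-4 cols 6-8 -> covers
  C: rows 2-4 cols 5-8 -> covers
Count covering = 3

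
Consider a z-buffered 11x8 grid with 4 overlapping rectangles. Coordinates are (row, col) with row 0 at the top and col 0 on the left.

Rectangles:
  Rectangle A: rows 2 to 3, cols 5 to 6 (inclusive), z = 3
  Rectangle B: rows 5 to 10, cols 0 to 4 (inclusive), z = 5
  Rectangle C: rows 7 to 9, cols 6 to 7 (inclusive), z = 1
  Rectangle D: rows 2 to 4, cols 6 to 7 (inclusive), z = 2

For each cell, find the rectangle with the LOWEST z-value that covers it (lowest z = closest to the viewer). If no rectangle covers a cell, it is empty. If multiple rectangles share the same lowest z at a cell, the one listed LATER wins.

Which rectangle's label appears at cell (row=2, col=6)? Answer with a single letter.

Check cell (2,6):
  A: rows 2-3 cols 5-6 z=3 -> covers; best now A (z=3)
  B: rows 5-10 cols 0-4 -> outside (row miss)
  C: rows 7-9 cols 6-7 -> outside (row miss)
  D: rows 2-4 cols 6-7 z=2 -> covers; best now D (z=2)
Winner: D at z=2

Answer: D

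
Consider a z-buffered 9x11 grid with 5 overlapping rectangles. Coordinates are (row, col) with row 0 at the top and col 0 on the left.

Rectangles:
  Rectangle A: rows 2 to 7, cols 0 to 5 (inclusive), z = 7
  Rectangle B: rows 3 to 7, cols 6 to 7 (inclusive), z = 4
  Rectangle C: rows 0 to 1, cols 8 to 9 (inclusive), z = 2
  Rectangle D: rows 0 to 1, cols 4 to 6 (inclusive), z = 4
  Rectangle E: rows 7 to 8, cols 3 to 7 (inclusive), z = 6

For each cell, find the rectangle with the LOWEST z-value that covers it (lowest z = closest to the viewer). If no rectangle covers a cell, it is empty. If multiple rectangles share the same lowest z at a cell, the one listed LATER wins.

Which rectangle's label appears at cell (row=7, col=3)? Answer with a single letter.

Check cell (7,3):
  A: rows 2-7 cols 0-5 z=7 -> covers; best now A (z=7)
  B: rows 3-7 cols 6-7 -> outside (col miss)
  C: rows 0-1 cols 8-9 -> outside (row miss)
  D: rows 0-1 cols 4-6 -> outside (row miss)
  E: rows 7-8 cols 3-7 z=6 -> covers; best now E (z=6)
Winner: E at z=6

Answer: E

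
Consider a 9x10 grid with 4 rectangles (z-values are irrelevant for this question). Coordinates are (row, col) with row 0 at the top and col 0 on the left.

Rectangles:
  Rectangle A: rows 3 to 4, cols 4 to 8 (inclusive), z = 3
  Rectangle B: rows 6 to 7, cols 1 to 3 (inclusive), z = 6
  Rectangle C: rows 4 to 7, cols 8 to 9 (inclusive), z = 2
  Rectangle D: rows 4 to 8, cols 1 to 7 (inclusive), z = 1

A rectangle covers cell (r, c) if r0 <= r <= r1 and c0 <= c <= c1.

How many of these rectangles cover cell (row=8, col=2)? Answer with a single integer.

Check cell (8,2):
  A: rows 3-4 cols 4-8 -> outside (row miss)
  B: rows 6-7 cols 1-3 -> outside (row miss)
  C: rows 4-7 cols 8-9 -> outside (row miss)
  D: rows 4-8 cols 1-7 -> covers
Count covering = 1

Answer: 1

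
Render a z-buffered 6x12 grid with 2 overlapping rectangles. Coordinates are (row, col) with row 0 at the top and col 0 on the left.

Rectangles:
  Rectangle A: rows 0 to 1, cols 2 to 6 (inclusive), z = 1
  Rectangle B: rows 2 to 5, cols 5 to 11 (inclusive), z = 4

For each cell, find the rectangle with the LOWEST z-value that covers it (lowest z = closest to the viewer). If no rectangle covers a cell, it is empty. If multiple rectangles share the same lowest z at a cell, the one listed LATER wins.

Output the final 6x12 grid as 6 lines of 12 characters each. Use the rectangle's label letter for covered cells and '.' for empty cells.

..AAAAA.....
..AAAAA.....
.....BBBBBBB
.....BBBBBBB
.....BBBBBBB
.....BBBBBBB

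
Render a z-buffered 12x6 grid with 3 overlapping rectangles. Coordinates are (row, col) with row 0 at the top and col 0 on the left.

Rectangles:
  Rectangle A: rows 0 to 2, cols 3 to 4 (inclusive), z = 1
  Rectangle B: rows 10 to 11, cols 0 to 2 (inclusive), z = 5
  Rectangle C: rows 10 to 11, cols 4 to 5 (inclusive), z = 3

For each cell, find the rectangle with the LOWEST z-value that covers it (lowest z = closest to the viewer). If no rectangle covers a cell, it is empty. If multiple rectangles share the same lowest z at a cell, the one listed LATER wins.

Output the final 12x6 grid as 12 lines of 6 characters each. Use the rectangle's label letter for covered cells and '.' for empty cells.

...AA.
...AA.
...AA.
......
......
......
......
......
......
......
BBB.CC
BBB.CC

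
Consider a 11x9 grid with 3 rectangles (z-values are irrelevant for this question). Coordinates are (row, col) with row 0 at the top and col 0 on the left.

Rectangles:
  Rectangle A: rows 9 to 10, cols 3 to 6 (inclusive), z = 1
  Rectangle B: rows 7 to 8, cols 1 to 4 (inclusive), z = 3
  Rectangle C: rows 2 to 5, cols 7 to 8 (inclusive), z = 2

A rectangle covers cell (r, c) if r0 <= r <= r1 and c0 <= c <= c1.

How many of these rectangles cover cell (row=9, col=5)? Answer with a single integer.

Answer: 1

Derivation:
Check cell (9,5):
  A: rows 9-10 cols 3-6 -> covers
  B: rows 7-8 cols 1-4 -> outside (row miss)
  C: rows 2-5 cols 7-8 -> outside (row miss)
Count covering = 1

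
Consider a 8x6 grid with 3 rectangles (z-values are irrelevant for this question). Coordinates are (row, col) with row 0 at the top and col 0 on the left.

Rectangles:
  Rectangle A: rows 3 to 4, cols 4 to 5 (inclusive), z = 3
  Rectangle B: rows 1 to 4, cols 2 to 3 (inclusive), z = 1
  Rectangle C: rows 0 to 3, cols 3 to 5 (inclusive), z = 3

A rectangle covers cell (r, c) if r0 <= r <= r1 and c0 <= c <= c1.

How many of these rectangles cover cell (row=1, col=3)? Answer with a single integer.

Check cell (1,3):
  A: rows 3-4 cols 4-5 -> outside (row miss)
  B: rows 1-4 cols 2-3 -> covers
  C: rows 0-3 cols 3-5 -> covers
Count covering = 2

Answer: 2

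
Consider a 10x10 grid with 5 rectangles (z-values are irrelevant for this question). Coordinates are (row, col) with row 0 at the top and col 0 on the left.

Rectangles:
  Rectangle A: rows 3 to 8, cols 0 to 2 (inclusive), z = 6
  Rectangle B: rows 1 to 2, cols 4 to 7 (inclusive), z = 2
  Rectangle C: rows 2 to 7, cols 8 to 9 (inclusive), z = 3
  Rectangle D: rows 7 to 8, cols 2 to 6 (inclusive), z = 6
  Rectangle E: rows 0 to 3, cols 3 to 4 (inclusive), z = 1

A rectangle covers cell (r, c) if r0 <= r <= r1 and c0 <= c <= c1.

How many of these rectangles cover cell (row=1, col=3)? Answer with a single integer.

Answer: 1

Derivation:
Check cell (1,3):
  A: rows 3-8 cols 0-2 -> outside (row miss)
  B: rows 1-2 cols 4-7 -> outside (col miss)
  C: rows 2-7 cols 8-9 -> outside (row miss)
  D: rows 7-8 cols 2-6 -> outside (row miss)
  E: rows 0-3 cols 3-4 -> covers
Count covering = 1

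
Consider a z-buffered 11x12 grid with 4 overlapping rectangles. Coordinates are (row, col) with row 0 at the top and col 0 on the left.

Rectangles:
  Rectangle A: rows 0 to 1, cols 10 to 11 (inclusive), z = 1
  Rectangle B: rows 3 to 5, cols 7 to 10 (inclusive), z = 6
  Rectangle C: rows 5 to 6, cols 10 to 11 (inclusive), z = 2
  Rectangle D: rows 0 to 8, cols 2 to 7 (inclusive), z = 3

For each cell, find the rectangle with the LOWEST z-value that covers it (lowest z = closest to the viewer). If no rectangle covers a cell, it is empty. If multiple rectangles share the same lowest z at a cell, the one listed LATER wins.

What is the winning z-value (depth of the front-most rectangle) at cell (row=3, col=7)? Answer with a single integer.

Check cell (3,7):
  A: rows 0-1 cols 10-11 -> outside (row miss)
  B: rows 3-5 cols 7-10 z=6 -> covers; best now B (z=6)
  C: rows 5-6 cols 10-11 -> outside (row miss)
  D: rows 0-8 cols 2-7 z=3 -> covers; best now D (z=3)
Winner: D at z=3

Answer: 3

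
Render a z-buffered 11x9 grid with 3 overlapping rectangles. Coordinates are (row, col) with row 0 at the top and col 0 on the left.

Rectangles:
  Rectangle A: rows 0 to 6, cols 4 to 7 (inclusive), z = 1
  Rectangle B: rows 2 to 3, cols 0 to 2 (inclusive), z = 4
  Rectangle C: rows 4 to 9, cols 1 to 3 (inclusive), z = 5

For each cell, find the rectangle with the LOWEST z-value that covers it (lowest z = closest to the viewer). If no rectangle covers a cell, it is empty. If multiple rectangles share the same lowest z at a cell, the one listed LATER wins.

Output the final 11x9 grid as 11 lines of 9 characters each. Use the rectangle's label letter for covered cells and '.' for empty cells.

....AAAA.
....AAAA.
BBB.AAAA.
BBB.AAAA.
.CCCAAAA.
.CCCAAAA.
.CCCAAAA.
.CCC.....
.CCC.....
.CCC.....
.........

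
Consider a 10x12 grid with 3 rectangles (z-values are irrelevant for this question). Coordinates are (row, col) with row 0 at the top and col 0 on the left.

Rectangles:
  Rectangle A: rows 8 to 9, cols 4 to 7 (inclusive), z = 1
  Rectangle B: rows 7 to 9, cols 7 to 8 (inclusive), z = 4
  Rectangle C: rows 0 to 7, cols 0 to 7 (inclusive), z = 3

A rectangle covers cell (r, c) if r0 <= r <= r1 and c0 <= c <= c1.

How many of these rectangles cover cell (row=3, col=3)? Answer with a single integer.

Answer: 1

Derivation:
Check cell (3,3):
  A: rows 8-9 cols 4-7 -> outside (row miss)
  B: rows 7-9 cols 7-8 -> outside (row miss)
  C: rows 0-7 cols 0-7 -> covers
Count covering = 1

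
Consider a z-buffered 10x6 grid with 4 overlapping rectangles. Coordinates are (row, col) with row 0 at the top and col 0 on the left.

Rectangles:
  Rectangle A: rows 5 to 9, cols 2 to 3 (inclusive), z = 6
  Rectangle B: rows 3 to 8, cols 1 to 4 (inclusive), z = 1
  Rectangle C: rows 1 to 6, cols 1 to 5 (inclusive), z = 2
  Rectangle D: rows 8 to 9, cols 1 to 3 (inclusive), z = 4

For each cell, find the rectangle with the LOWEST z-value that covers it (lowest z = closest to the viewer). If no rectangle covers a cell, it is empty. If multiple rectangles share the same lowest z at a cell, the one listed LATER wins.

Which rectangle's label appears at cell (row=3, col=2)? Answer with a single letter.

Check cell (3,2):
  A: rows 5-9 cols 2-3 -> outside (row miss)
  B: rows 3-8 cols 1-4 z=1 -> covers; best now B (z=1)
  C: rows 1-6 cols 1-5 z=2 -> covers; best now B (z=1)
  D: rows 8-9 cols 1-3 -> outside (row miss)
Winner: B at z=1

Answer: B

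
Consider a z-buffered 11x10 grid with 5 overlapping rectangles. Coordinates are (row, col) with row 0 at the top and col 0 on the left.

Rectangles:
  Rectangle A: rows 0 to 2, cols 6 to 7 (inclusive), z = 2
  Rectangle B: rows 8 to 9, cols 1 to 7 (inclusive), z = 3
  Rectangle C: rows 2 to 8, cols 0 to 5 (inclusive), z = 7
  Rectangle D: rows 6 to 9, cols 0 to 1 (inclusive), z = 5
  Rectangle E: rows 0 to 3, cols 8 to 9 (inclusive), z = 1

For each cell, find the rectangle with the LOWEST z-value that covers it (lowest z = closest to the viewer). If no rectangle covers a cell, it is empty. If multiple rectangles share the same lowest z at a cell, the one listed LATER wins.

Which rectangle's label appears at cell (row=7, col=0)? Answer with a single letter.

Answer: D

Derivation:
Check cell (7,0):
  A: rows 0-2 cols 6-7 -> outside (row miss)
  B: rows 8-9 cols 1-7 -> outside (row miss)
  C: rows 2-8 cols 0-5 z=7 -> covers; best now C (z=7)
  D: rows 6-9 cols 0-1 z=5 -> covers; best now D (z=5)
  E: rows 0-3 cols 8-9 -> outside (row miss)
Winner: D at z=5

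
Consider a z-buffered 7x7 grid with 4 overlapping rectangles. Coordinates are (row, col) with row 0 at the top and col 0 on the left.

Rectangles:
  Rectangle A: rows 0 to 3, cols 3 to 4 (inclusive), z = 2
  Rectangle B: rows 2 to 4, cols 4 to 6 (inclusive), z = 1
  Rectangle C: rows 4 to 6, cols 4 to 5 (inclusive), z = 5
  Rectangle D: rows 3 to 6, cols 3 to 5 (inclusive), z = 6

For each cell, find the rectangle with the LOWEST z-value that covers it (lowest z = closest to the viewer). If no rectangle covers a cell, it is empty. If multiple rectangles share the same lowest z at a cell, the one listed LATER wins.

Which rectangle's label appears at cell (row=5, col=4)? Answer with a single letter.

Check cell (5,4):
  A: rows 0-3 cols 3-4 -> outside (row miss)
  B: rows 2-4 cols 4-6 -> outside (row miss)
  C: rows 4-6 cols 4-5 z=5 -> covers; best now C (z=5)
  D: rows 3-6 cols 3-5 z=6 -> covers; best now C (z=5)
Winner: C at z=5

Answer: C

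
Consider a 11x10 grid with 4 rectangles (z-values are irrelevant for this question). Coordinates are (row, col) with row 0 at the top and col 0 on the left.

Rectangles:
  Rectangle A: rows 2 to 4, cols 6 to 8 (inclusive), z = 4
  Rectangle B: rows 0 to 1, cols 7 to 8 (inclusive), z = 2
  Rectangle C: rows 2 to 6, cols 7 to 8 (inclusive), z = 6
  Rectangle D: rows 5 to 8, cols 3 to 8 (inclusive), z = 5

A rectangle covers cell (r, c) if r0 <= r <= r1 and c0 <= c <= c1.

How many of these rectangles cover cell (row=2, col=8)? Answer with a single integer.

Check cell (2,8):
  A: rows 2-4 cols 6-8 -> covers
  B: rows 0-1 cols 7-8 -> outside (row miss)
  C: rows 2-6 cols 7-8 -> covers
  D: rows 5-8 cols 3-8 -> outside (row miss)
Count covering = 2

Answer: 2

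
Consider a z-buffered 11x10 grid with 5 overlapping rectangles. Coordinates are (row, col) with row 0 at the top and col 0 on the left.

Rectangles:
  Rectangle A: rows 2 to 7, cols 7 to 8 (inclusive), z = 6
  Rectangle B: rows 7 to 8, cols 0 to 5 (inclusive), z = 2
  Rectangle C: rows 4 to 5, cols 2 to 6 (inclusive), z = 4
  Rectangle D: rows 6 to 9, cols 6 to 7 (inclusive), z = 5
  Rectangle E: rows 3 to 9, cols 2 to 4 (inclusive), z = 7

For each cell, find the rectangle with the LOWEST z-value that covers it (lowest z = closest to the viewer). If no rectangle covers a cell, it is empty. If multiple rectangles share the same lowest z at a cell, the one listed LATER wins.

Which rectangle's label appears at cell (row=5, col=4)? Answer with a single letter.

Answer: C

Derivation:
Check cell (5,4):
  A: rows 2-7 cols 7-8 -> outside (col miss)
  B: rows 7-8 cols 0-5 -> outside (row miss)
  C: rows 4-5 cols 2-6 z=4 -> covers; best now C (z=4)
  D: rows 6-9 cols 6-7 -> outside (row miss)
  E: rows 3-9 cols 2-4 z=7 -> covers; best now C (z=4)
Winner: C at z=4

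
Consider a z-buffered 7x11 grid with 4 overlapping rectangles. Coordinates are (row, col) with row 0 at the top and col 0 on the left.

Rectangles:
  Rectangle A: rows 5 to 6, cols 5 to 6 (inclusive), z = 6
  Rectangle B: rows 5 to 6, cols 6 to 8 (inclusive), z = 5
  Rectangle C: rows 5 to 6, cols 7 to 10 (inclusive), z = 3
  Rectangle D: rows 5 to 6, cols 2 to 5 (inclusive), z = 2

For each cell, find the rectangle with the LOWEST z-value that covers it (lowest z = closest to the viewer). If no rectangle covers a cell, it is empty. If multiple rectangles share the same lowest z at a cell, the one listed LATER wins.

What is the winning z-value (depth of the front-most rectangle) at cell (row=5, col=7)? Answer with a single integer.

Answer: 3

Derivation:
Check cell (5,7):
  A: rows 5-6 cols 5-6 -> outside (col miss)
  B: rows 5-6 cols 6-8 z=5 -> covers; best now B (z=5)
  C: rows 5-6 cols 7-10 z=3 -> covers; best now C (z=3)
  D: rows 5-6 cols 2-5 -> outside (col miss)
Winner: C at z=3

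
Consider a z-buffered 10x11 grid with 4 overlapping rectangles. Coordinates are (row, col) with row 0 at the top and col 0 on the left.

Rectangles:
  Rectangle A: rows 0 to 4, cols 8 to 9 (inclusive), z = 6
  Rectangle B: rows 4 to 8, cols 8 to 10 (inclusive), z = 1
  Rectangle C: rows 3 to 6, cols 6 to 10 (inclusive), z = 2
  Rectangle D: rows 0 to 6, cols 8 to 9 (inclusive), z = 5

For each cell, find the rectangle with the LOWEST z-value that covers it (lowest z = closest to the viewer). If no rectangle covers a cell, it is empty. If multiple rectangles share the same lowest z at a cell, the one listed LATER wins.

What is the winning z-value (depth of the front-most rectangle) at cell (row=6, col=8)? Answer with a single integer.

Answer: 1

Derivation:
Check cell (6,8):
  A: rows 0-4 cols 8-9 -> outside (row miss)
  B: rows 4-8 cols 8-10 z=1 -> covers; best now B (z=1)
  C: rows 3-6 cols 6-10 z=2 -> covers; best now B (z=1)
  D: rows 0-6 cols 8-9 z=5 -> covers; best now B (z=1)
Winner: B at z=1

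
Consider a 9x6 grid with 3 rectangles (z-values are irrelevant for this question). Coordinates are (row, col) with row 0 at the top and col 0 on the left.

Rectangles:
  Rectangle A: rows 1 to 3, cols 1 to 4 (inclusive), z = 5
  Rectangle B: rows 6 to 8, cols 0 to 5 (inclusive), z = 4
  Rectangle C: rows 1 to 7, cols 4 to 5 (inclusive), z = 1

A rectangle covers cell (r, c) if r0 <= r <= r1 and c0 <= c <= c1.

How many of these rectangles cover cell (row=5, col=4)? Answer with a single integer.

Answer: 1

Derivation:
Check cell (5,4):
  A: rows 1-3 cols 1-4 -> outside (row miss)
  B: rows 6-8 cols 0-5 -> outside (row miss)
  C: rows 1-7 cols 4-5 -> covers
Count covering = 1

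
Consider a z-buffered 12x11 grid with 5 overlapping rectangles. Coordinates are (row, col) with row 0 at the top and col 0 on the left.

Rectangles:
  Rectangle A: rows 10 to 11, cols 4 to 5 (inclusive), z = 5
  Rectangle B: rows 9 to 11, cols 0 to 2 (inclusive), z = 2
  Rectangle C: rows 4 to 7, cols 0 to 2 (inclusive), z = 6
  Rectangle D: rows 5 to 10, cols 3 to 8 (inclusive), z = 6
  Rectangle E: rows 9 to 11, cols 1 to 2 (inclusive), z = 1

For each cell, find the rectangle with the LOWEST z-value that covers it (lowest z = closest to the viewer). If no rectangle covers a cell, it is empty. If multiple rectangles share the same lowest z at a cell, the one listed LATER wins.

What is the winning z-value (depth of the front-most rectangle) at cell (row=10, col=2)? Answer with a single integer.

Answer: 1

Derivation:
Check cell (10,2):
  A: rows 10-11 cols 4-5 -> outside (col miss)
  B: rows 9-11 cols 0-2 z=2 -> covers; best now B (z=2)
  C: rows 4-7 cols 0-2 -> outside (row miss)
  D: rows 5-10 cols 3-8 -> outside (col miss)
  E: rows 9-11 cols 1-2 z=1 -> covers; best now E (z=1)
Winner: E at z=1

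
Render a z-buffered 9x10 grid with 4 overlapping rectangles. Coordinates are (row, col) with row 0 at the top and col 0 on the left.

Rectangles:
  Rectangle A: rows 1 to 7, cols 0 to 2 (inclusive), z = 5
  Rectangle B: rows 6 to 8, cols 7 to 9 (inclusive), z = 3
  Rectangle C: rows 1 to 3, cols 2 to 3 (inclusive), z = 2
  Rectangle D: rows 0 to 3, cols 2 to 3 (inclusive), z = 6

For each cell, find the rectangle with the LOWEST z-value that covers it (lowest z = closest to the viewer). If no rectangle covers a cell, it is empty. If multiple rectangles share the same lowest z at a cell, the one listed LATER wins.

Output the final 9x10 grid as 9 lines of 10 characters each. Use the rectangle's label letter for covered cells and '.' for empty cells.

..DD......
AACC......
AACC......
AACC......
AAA.......
AAA.......
AAA....BBB
AAA....BBB
.......BBB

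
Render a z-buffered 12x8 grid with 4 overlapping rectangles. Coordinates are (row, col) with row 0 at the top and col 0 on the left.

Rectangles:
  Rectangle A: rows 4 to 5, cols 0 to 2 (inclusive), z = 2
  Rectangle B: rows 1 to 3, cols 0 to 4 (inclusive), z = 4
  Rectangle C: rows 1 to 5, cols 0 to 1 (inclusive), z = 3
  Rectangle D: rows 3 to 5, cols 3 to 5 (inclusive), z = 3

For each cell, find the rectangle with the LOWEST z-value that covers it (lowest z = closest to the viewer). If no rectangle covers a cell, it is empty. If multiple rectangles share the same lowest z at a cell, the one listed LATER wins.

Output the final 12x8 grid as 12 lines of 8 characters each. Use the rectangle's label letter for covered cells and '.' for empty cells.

........
CCBBB...
CCBBB...
CCBDDD..
AAADDD..
AAADDD..
........
........
........
........
........
........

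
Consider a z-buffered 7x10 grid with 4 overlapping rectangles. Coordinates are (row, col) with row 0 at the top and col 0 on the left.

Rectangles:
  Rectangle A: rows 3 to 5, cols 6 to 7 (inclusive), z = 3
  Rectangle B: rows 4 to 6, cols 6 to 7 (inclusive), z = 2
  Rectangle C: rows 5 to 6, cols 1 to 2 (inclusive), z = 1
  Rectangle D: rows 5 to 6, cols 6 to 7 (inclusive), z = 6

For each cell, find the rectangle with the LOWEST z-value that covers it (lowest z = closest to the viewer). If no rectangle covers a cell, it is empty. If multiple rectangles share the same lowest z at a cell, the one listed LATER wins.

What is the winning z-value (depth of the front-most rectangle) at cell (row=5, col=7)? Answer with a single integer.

Answer: 2

Derivation:
Check cell (5,7):
  A: rows 3-5 cols 6-7 z=3 -> covers; best now A (z=3)
  B: rows 4-6 cols 6-7 z=2 -> covers; best now B (z=2)
  C: rows 5-6 cols 1-2 -> outside (col miss)
  D: rows 5-6 cols 6-7 z=6 -> covers; best now B (z=2)
Winner: B at z=2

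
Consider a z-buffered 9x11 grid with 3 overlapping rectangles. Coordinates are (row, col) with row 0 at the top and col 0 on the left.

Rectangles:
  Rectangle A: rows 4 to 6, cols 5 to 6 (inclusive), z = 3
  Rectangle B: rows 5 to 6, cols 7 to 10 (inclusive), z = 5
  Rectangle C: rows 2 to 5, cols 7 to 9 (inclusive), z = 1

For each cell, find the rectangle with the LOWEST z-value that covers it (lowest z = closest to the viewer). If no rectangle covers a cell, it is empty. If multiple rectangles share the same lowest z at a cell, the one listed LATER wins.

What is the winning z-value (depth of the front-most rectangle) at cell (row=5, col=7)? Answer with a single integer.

Check cell (5,7):
  A: rows 4-6 cols 5-6 -> outside (col miss)
  B: rows 5-6 cols 7-10 z=5 -> covers; best now B (z=5)
  C: rows 2-5 cols 7-9 z=1 -> covers; best now C (z=1)
Winner: C at z=1

Answer: 1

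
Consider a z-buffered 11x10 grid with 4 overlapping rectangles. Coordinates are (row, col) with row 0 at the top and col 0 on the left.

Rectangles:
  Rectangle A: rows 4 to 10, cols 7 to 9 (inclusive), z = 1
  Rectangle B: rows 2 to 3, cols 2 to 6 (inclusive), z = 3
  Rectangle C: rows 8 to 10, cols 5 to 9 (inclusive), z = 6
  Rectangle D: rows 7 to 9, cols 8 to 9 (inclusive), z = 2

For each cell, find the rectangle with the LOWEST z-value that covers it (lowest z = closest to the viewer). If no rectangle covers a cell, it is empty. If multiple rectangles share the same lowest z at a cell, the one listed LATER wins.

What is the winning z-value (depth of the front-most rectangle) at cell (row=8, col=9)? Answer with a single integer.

Check cell (8,9):
  A: rows 4-10 cols 7-9 z=1 -> covers; best now A (z=1)
  B: rows 2-3 cols 2-6 -> outside (row miss)
  C: rows 8-10 cols 5-9 z=6 -> covers; best now A (z=1)
  D: rows 7-9 cols 8-9 z=2 -> covers; best now A (z=1)
Winner: A at z=1

Answer: 1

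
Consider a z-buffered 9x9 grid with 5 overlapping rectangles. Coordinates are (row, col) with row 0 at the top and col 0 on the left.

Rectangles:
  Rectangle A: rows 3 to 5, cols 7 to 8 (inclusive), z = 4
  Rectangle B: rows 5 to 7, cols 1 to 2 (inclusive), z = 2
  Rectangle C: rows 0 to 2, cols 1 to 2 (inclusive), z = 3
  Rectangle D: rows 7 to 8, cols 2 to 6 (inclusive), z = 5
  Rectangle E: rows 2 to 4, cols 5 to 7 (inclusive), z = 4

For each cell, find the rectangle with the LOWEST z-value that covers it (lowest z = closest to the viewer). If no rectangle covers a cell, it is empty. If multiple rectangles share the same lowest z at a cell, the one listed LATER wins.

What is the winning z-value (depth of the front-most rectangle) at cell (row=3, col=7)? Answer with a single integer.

Answer: 4

Derivation:
Check cell (3,7):
  A: rows 3-5 cols 7-8 z=4 -> covers; best now A (z=4)
  B: rows 5-7 cols 1-2 -> outside (row miss)
  C: rows 0-2 cols 1-2 -> outside (row miss)
  D: rows 7-8 cols 2-6 -> outside (row miss)
  E: rows 2-4 cols 5-7 z=4 -> covers; best now E (z=4)
Winner: E at z=4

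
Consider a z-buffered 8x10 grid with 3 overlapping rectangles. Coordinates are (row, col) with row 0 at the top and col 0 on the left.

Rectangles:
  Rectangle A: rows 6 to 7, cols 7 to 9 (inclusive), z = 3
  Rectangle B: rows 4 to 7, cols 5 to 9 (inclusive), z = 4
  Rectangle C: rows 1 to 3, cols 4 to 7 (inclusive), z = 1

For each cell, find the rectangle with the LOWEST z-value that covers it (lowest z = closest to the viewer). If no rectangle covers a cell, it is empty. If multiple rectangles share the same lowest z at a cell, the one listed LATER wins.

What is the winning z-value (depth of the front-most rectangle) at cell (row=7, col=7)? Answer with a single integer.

Check cell (7,7):
  A: rows 6-7 cols 7-9 z=3 -> covers; best now A (z=3)
  B: rows 4-7 cols 5-9 z=4 -> covers; best now A (z=3)
  C: rows 1-3 cols 4-7 -> outside (row miss)
Winner: A at z=3

Answer: 3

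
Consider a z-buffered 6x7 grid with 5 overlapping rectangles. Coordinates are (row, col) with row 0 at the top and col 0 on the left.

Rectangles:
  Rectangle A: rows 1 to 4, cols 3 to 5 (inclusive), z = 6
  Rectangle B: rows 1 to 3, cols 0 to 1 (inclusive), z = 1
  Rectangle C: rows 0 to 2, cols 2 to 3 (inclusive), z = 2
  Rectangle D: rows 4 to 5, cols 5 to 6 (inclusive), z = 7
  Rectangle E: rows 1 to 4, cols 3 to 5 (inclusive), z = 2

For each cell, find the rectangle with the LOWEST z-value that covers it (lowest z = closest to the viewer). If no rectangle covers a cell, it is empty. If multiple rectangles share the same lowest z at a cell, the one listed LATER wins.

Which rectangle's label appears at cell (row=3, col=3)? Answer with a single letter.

Answer: E

Derivation:
Check cell (3,3):
  A: rows 1-4 cols 3-5 z=6 -> covers; best now A (z=6)
  B: rows 1-3 cols 0-1 -> outside (col miss)
  C: rows 0-2 cols 2-3 -> outside (row miss)
  D: rows 4-5 cols 5-6 -> outside (row miss)
  E: rows 1-4 cols 3-5 z=2 -> covers; best now E (z=2)
Winner: E at z=2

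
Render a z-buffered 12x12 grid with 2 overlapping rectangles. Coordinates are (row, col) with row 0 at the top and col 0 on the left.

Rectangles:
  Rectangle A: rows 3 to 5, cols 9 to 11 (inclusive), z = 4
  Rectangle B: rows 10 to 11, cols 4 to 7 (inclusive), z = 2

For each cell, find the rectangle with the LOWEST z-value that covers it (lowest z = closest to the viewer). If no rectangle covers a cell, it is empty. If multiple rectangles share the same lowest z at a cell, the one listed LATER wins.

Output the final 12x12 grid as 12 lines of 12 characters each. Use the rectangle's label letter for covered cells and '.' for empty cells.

............
............
............
.........AAA
.........AAA
.........AAA
............
............
............
............
....BBBB....
....BBBB....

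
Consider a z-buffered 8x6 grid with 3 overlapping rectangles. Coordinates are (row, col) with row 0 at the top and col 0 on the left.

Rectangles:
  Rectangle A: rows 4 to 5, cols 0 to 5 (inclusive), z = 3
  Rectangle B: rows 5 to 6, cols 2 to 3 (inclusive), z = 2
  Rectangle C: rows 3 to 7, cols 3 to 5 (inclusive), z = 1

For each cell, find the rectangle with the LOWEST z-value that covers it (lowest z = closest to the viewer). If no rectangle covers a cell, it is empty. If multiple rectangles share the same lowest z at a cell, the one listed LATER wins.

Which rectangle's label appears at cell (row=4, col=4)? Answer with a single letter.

Check cell (4,4):
  A: rows 4-5 cols 0-5 z=3 -> covers; best now A (z=3)
  B: rows 5-6 cols 2-3 -> outside (row miss)
  C: rows 3-7 cols 3-5 z=1 -> covers; best now C (z=1)
Winner: C at z=1

Answer: C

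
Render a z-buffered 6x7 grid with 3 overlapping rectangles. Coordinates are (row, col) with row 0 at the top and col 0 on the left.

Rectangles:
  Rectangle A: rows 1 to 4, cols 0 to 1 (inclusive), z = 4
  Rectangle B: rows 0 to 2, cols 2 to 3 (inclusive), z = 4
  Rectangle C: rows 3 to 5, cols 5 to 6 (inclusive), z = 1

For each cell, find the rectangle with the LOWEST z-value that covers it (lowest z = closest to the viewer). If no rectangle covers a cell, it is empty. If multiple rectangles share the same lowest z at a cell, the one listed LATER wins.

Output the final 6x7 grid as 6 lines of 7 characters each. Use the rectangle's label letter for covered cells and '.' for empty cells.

..BB...
AABB...
AABB...
AA...CC
AA...CC
.....CC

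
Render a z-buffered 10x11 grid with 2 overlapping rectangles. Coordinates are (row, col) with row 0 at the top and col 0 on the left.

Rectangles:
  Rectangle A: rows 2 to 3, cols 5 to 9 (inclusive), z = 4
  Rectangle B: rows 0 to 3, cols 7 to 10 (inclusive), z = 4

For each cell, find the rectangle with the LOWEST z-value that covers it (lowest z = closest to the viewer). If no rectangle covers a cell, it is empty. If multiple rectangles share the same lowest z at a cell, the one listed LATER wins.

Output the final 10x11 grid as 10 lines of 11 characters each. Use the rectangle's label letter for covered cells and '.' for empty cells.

.......BBBB
.......BBBB
.....AABBBB
.....AABBBB
...........
...........
...........
...........
...........
...........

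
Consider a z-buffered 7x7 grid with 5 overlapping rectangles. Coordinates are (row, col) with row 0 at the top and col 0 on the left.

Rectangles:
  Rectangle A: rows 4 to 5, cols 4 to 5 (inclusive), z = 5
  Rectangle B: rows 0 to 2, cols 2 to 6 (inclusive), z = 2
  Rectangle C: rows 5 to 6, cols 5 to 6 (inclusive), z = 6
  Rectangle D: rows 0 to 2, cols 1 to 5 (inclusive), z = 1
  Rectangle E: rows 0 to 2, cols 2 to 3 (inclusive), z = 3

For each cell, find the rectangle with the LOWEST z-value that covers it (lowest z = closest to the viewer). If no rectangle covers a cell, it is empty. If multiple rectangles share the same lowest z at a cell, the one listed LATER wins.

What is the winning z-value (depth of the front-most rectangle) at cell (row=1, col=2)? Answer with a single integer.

Answer: 1

Derivation:
Check cell (1,2):
  A: rows 4-5 cols 4-5 -> outside (row miss)
  B: rows 0-2 cols 2-6 z=2 -> covers; best now B (z=2)
  C: rows 5-6 cols 5-6 -> outside (row miss)
  D: rows 0-2 cols 1-5 z=1 -> covers; best now D (z=1)
  E: rows 0-2 cols 2-3 z=3 -> covers; best now D (z=1)
Winner: D at z=1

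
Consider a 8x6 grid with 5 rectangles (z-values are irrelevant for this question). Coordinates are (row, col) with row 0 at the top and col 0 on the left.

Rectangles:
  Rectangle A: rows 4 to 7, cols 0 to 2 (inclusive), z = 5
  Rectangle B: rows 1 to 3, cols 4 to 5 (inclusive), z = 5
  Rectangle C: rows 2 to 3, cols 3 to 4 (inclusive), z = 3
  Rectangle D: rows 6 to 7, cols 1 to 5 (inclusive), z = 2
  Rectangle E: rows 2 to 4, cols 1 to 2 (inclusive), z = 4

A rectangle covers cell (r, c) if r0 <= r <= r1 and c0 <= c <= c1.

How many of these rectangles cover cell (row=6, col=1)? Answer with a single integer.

Answer: 2

Derivation:
Check cell (6,1):
  A: rows 4-7 cols 0-2 -> covers
  B: rows 1-3 cols 4-5 -> outside (row miss)
  C: rows 2-3 cols 3-4 -> outside (row miss)
  D: rows 6-7 cols 1-5 -> covers
  E: rows 2-4 cols 1-2 -> outside (row miss)
Count covering = 2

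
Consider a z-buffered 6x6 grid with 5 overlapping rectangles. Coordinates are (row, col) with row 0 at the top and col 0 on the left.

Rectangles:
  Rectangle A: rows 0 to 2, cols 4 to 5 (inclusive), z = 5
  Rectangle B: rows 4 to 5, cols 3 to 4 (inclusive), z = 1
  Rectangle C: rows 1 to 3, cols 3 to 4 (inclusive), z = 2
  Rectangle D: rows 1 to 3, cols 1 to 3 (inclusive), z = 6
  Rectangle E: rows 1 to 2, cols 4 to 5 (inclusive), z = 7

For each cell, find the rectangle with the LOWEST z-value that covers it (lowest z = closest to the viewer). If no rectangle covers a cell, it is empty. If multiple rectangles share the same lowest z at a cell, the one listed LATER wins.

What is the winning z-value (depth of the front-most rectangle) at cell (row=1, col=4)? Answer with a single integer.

Check cell (1,4):
  A: rows 0-2 cols 4-5 z=5 -> covers; best now A (z=5)
  B: rows 4-5 cols 3-4 -> outside (row miss)
  C: rows 1-3 cols 3-4 z=2 -> covers; best now C (z=2)
  D: rows 1-3 cols 1-3 -> outside (col miss)
  E: rows 1-2 cols 4-5 z=7 -> covers; best now C (z=2)
Winner: C at z=2

Answer: 2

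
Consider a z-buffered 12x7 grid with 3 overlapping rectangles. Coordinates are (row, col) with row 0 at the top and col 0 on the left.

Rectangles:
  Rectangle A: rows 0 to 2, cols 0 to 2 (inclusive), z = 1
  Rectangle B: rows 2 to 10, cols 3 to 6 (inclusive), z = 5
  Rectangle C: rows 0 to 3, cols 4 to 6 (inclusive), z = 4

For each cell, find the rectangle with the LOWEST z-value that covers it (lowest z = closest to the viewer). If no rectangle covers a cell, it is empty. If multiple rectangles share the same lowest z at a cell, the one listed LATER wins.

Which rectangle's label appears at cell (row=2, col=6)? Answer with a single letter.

Check cell (2,6):
  A: rows 0-2 cols 0-2 -> outside (col miss)
  B: rows 2-10 cols 3-6 z=5 -> covers; best now B (z=5)
  C: rows 0-3 cols 4-6 z=4 -> covers; best now C (z=4)
Winner: C at z=4

Answer: C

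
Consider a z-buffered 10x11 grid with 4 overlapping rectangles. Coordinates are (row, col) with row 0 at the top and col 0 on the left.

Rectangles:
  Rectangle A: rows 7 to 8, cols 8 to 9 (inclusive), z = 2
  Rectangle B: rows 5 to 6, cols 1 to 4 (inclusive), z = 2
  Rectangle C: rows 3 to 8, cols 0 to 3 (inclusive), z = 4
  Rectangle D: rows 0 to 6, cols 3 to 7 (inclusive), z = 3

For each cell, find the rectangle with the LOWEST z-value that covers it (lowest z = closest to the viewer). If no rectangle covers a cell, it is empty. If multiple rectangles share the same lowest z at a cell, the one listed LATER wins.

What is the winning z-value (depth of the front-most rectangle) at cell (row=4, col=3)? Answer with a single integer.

Check cell (4,3):
  A: rows 7-8 cols 8-9 -> outside (row miss)
  B: rows 5-6 cols 1-4 -> outside (row miss)
  C: rows 3-8 cols 0-3 z=4 -> covers; best now C (z=4)
  D: rows 0-6 cols 3-7 z=3 -> covers; best now D (z=3)
Winner: D at z=3

Answer: 3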